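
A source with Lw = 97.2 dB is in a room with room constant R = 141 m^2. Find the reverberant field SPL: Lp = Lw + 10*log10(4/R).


4/R = 4/141 = 0.0283688
Lp = 97.2 + 10*log10(0.0283688) = 81.728 dB


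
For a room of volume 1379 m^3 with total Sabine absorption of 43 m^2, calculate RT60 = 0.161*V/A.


RT60 = 0.161 * 1379 / 43 = 5.1632 s


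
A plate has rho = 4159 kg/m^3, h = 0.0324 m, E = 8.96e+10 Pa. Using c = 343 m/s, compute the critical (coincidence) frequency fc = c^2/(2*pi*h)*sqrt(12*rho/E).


12*rho/E = 12*4159/8.96e+10 = 5.57009e-07
sqrt(12*rho/E) = sqrt(5.57009e-07) = 0.00074633
c^2/(2*pi*h) = 343^2/(2*pi*0.0324) = 577914
fc = 577914 * 0.00074633 = 431.31 Hz


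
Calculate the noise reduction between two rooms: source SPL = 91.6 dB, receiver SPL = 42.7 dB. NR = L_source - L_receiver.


NR = L_source - L_receiver (difference between source and receiving room levels)
NR = 91.6 - 42.7 = 48.9 dB


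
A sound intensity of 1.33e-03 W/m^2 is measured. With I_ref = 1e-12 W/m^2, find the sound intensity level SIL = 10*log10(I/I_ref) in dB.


I / I_ref = 1.33e-03 / 1e-12 = 1.33e+09
SIL = 10 * log10(1.33e+09) = 91.239 dB


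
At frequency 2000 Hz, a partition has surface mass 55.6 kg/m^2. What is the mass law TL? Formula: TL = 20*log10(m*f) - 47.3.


m * f = 55.6 * 2000 = 111200
20*log10(111200) = 100.922 dB
TL = 100.922 - 47.3 = 53.622 dB


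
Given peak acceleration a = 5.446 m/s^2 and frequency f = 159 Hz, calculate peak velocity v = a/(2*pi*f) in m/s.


omega = 2*pi*f = 2*pi*159 = 999.026 rad/s
v = a / omega = 5.446 / 999.026 = 0.0054513 m/s


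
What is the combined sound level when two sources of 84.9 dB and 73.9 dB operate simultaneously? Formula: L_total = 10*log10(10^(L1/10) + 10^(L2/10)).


10^(84.9/10) = 3.0903e+08
10^(73.9/10) = 2.45471e+07
Sum = 3.0903e+08 + 2.45471e+07 = 3.33577e+08
L_total = 10*log10(3.33577e+08) = 85.232 dB


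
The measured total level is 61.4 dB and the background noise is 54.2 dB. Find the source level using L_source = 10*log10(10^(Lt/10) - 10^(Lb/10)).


10^(61.4/10) = 1.38038e+06
10^(54.2/10) = 263027
Difference = 1.38038e+06 - 263027 = 1.11735e+06
L_source = 10*log10(1.11735e+06) = 60.482 dB


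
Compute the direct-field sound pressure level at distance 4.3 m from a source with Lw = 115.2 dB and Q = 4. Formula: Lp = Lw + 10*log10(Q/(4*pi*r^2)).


4*pi*r^2 = 4*pi*4.3^2 = 232.352 m^2
Q / (4*pi*r^2) = 4 / 232.352 = 0.0172153
Lp = 115.2 + 10*log10(0.0172153) = 97.559 dB


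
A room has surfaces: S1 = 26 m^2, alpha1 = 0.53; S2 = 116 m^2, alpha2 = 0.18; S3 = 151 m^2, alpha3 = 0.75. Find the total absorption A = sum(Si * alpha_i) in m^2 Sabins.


26 * 0.53 = 13.78
116 * 0.18 = 20.88
151 * 0.75 = 113.25
A_total = 13.78 + 20.88 + 113.25 = 147.91 m^2


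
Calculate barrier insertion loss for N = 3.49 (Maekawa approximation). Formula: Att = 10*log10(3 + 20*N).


3 + 20*N = 3 + 20*3.49 = 72.8
Att = 10*log10(72.8) = 18.621 dB


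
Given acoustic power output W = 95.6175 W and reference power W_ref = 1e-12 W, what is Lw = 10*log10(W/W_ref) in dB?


W / W_ref = 95.6175 / 1e-12 = 9.56175e+13
Lw = 10 * log10(9.56175e+13) = 139.81 dB


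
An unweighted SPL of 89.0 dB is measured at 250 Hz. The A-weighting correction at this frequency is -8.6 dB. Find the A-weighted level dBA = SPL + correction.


A-weighting table: 250 Hz -> -8.6 dB correction
SPL_A = SPL + correction = 89.0 + (-8.6) = 80.4 dBA


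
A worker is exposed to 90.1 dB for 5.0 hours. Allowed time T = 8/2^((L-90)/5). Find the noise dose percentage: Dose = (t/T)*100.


T_allowed = 8 / 2^((90.1 - 90)/5) = 7.88986 hr
Dose = 5.0 / 7.88986 * 100 = 63.372 %


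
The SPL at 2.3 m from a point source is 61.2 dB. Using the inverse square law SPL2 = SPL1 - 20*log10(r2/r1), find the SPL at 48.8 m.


r2/r1 = 48.8/2.3 = 21.2174
Correction = 20*log10(21.2174) = 26.5338 dB
SPL2 = 61.2 - 26.5338 = 34.666 dB


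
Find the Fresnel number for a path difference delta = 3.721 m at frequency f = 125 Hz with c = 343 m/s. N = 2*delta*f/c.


N = 2*delta*f/c = 2*delta/lambda, where lambda = c/f
lambda = 343 / 125 = 2.744 m
N = 2 * 3.721 / 2.744 = 2.7121


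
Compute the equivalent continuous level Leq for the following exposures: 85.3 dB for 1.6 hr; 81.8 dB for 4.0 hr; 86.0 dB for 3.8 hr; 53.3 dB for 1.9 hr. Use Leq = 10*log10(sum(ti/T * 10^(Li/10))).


T_total = 1.6 + 4.0 + 3.8 + 1.9 = 11.3 hr
(1.6/11.3) * 10^(85.3/10) = 4.79779e+07
(4.0/11.3) * 10^(81.8/10) = 5.35774e+07
(3.8/11.3) * 10^(86.0/10) = 1.33877e+08
(1.9/11.3) * 10^(53.3/10) = 35948
Sum = 4.79779e+07 + 5.35774e+07 + 1.33877e+08 + 35948 = 2.35468e+08
Leq = 10*log10(2.35468e+08) = 83.719 dB


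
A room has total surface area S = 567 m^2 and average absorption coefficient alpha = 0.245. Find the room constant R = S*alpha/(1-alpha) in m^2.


R = 567 * 0.245 / (1 - 0.245) = 183.99 m^2


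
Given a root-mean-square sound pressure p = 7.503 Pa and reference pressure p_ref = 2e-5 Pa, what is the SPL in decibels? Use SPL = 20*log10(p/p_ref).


p / p_ref = 7.503 / 2e-5 = 375150
SPL = 20 * log10(375150) = 111.48 dB


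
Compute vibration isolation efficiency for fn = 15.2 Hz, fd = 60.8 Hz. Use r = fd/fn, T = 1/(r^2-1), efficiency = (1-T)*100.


r = 60.8 / 15.2 = 4
r^2 - 1 = 4^2 - 1 = 15
T = 1/15 = 0.0666667
Efficiency = (1 - 0.0666667)*100 = 93.333 %


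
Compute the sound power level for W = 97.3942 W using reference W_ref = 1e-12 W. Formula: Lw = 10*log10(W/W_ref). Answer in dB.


W / W_ref = 97.3942 / 1e-12 = 9.73942e+13
Lw = 10 * log10(9.73942e+13) = 139.89 dB


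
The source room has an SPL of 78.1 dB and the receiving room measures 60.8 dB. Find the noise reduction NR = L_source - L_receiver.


NR = L_source - L_receiver (difference between source and receiving room levels)
NR = 78.1 - 60.8 = 17.3 dB


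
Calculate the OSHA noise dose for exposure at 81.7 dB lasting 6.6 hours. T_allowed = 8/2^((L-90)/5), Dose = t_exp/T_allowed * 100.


T_allowed = 8 / 2^((81.7 - 90)/5) = 25.2813 hr
Dose = 6.6 / 25.2813 * 100 = 26.106 %


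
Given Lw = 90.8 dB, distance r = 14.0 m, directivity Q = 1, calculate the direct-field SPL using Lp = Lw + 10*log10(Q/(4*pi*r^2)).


4*pi*r^2 = 4*pi*14.0^2 = 2463.01 m^2
Q / (4*pi*r^2) = 1 / 2463.01 = 0.000406007
Lp = 90.8 + 10*log10(0.000406007) = 56.885 dB


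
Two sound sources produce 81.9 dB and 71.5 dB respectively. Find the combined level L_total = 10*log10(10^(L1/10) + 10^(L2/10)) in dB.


10^(81.9/10) = 1.54882e+08
10^(71.5/10) = 1.41254e+07
Sum = 1.54882e+08 + 1.41254e+07 = 1.69007e+08
L_total = 10*log10(1.69007e+08) = 82.279 dB


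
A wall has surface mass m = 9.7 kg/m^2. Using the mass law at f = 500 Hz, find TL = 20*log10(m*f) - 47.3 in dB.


m * f = 9.7 * 500 = 4850
20*log10(4850) = 73.7148 dB
TL = 73.7148 - 47.3 = 26.415 dB


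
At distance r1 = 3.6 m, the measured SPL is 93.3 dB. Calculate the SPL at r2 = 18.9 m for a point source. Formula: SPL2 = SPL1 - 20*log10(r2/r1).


r2/r1 = 18.9/3.6 = 5.25
Correction = 20*log10(5.25) = 14.4032 dB
SPL2 = 93.3 - 14.4032 = 78.897 dB


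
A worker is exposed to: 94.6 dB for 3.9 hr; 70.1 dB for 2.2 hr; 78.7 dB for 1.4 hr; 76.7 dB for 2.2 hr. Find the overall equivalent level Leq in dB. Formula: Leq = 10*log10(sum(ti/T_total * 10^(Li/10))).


T_total = 3.9 + 2.2 + 1.4 + 2.2 = 9.7 hr
(3.9/9.7) * 10^(94.6/10) = 1.15956e+09
(2.2/9.7) * 10^(70.1/10) = 2.32087e+06
(1.4/9.7) * 10^(78.7/10) = 1.06993e+07
(2.2/9.7) * 10^(76.7/10) = 1.06084e+07
Sum = 1.15956e+09 + 2.32087e+06 + 1.06993e+07 + 1.06084e+07 = 1.18319e+09
Leq = 10*log10(1.18319e+09) = 90.731 dB


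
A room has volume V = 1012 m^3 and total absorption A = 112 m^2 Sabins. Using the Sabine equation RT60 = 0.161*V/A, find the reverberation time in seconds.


RT60 = 0.161 * 1012 / 112 = 1.4548 s


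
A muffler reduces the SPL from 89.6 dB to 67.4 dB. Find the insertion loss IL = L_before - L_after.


Insertion loss = SPL without muffler - SPL with muffler
IL = 89.6 - 67.4 = 22.2 dB


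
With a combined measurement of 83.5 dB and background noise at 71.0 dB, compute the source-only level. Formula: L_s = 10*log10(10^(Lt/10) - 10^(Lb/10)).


10^(83.5/10) = 2.23872e+08
10^(71.0/10) = 1.25893e+07
Difference = 2.23872e+08 - 1.25893e+07 = 2.11283e+08
L_source = 10*log10(2.11283e+08) = 83.249 dB


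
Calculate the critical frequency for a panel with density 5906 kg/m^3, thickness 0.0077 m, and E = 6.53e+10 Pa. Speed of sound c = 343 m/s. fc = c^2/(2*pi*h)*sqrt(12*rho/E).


12*rho/E = 12*5906/6.53e+10 = 1.08533e-06
sqrt(12*rho/E) = sqrt(1.08533e-06) = 0.00104179
c^2/(2*pi*h) = 343^2/(2*pi*0.0077) = 2.43174e+06
fc = 2.43174e+06 * 0.00104179 = 2533.4 Hz


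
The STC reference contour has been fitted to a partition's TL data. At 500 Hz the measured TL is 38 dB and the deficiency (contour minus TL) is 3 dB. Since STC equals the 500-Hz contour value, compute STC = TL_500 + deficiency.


By ASTM E413, STC = value of the fitted reference contour at 500 Hz.
Contour value at 500 Hz = TL_500 + deficiency = 38 + 3 = 41
STC = 41


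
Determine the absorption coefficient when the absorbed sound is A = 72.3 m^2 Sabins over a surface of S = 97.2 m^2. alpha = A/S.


Absorption coefficient = absorbed power / incident power
alpha = A / S = 72.3 / 97.2 = 0.74383


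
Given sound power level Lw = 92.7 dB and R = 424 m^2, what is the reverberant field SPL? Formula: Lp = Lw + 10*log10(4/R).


4/R = 4/424 = 0.00943396
Lp = 92.7 + 10*log10(0.00943396) = 72.447 dB


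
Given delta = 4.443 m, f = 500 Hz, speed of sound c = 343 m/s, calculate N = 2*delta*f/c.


N = 2*delta*f/c = 2*delta/lambda, where lambda = c/f
lambda = 343 / 500 = 0.686 m
N = 2 * 4.443 / 0.686 = 12.953


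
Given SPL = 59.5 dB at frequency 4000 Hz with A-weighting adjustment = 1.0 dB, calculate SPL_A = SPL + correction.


A-weighting table: 4000 Hz -> 1.0 dB correction
SPL_A = SPL + correction = 59.5 + (1.0) = 60.5 dBA


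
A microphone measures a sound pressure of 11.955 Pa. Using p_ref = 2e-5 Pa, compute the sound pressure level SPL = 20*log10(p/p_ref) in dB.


p / p_ref = 11.955 / 2e-5 = 597750
SPL = 20 * log10(597750) = 115.53 dB


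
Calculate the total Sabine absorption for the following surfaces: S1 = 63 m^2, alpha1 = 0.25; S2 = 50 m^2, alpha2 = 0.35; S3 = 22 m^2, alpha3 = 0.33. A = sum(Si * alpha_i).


63 * 0.25 = 15.75
50 * 0.35 = 17.5
22 * 0.33 = 7.26
A_total = 15.75 + 17.5 + 7.26 = 40.51 m^2


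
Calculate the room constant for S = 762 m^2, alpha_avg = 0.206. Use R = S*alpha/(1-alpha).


R = 762 * 0.206 / (1 - 0.206) = 197.7 m^2


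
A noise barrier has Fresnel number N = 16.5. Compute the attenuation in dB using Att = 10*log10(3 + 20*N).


3 + 20*N = 3 + 20*16.5 = 333
Att = 10*log10(333) = 25.224 dB


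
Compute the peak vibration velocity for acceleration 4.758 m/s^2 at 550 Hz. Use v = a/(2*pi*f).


omega = 2*pi*f = 2*pi*550 = 3455.75 rad/s
v = a / omega = 4.758 / 3455.75 = 0.0013768 m/s


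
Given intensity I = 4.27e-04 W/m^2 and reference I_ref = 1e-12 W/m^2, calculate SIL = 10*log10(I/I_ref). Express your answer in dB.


I / I_ref = 4.27e-04 / 1e-12 = 4.27e+08
SIL = 10 * log10(4.27e+08) = 86.304 dB


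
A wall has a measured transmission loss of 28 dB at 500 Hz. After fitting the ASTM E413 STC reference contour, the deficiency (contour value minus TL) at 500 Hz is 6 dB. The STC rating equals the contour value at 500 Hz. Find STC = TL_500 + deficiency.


By ASTM E413, STC = value of the fitted reference contour at 500 Hz.
Contour value at 500 Hz = TL_500 + deficiency = 28 + 6 = 34
STC = 34


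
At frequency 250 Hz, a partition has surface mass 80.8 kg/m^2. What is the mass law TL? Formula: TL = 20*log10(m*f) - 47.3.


m * f = 80.8 * 250 = 20200
20*log10(20200) = 86.107 dB
TL = 86.107 - 47.3 = 38.807 dB


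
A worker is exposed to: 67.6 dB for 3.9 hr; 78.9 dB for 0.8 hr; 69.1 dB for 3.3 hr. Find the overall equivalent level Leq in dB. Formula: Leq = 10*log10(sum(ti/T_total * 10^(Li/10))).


T_total = 3.9 + 0.8 + 3.3 = 8.0 hr
(3.9/8.0) * 10^(67.6/10) = 2.80527e+06
(0.8/8.0) * 10^(78.9/10) = 7.76247e+06
(3.3/8.0) * 10^(69.1/10) = 3.35293e+06
Sum = 2.80527e+06 + 7.76247e+06 + 3.35293e+06 = 1.39207e+07
Leq = 10*log10(1.39207e+07) = 71.437 dB


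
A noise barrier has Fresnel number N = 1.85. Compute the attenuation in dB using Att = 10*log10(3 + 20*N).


3 + 20*N = 3 + 20*1.85 = 40
Att = 10*log10(40) = 16.021 dB


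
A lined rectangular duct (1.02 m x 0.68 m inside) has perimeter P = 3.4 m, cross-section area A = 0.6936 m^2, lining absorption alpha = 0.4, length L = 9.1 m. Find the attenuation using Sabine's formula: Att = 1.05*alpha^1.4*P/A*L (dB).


alpha^1.4 = 0.4^1.4 = 0.277258
Attenuation rate = 1.05 * alpha^1.4 * P / A
= 1.05 * 0.277258 * 3.4 / 0.6936 = 1.42706 dB/m
Total Att = 1.42706 * 9.1 = 12.986 dB


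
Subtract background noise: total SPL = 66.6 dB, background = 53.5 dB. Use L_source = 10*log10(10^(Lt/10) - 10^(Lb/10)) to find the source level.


10^(66.6/10) = 4.57088e+06
10^(53.5/10) = 223872
Difference = 4.57088e+06 - 223872 = 4.34701e+06
L_source = 10*log10(4.34701e+06) = 66.382 dB


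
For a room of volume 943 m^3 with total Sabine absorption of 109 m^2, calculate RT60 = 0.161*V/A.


RT60 = 0.161 * 943 / 109 = 1.3929 s


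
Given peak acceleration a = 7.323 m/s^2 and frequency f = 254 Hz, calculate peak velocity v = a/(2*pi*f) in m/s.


omega = 2*pi*f = 2*pi*254 = 1595.93 rad/s
v = a / omega = 7.323 / 1595.93 = 0.0045885 m/s


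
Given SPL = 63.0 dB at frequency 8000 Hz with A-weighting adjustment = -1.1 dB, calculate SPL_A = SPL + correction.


A-weighting table: 8000 Hz -> -1.1 dB correction
SPL_A = SPL + correction = 63.0 + (-1.1) = 61.9 dBA


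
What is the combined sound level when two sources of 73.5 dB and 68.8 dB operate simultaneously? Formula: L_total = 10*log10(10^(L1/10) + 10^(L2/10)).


10^(73.5/10) = 2.23872e+07
10^(68.8/10) = 7.58578e+06
Sum = 2.23872e+07 + 7.58578e+06 = 2.9973e+07
L_total = 10*log10(2.9973e+07) = 74.767 dB


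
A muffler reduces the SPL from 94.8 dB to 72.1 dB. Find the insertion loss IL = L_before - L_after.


Insertion loss = SPL without muffler - SPL with muffler
IL = 94.8 - 72.1 = 22.7 dB


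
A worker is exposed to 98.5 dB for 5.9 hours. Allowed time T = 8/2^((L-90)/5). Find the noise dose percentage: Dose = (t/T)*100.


T_allowed = 8 / 2^((98.5 - 90)/5) = 2.46229 hr
Dose = 5.9 / 2.46229 * 100 = 239.61 %


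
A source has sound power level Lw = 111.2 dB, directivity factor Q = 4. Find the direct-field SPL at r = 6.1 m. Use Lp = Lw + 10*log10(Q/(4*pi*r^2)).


4*pi*r^2 = 4*pi*6.1^2 = 467.595 m^2
Q / (4*pi*r^2) = 4 / 467.595 = 0.00855441
Lp = 111.2 + 10*log10(0.00855441) = 90.522 dB


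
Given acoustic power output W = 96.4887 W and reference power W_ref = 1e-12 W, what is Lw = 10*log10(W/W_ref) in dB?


W / W_ref = 96.4887 / 1e-12 = 9.64887e+13
Lw = 10 * log10(9.64887e+13) = 139.84 dB


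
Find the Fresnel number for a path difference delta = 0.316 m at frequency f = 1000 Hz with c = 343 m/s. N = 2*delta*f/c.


N = 2*delta*f/c = 2*delta/lambda, where lambda = c/f
lambda = 343 / 1000 = 0.343 m
N = 2 * 0.316 / 0.343 = 1.8426


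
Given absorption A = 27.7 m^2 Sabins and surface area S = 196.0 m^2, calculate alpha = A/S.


Absorption coefficient = absorbed power / incident power
alpha = A / S = 27.7 / 196.0 = 0.14133


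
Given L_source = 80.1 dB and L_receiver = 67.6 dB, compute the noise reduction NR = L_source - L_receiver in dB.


NR = L_source - L_receiver (difference between source and receiving room levels)
NR = 80.1 - 67.6 = 12.5 dB


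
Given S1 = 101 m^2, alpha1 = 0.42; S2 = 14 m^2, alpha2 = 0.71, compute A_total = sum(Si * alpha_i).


101 * 0.42 = 42.42
14 * 0.71 = 9.94
A_total = 42.42 + 9.94 = 52.36 m^2


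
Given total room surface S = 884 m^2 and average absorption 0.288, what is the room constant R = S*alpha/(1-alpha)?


R = 884 * 0.288 / (1 - 0.288) = 357.57 m^2


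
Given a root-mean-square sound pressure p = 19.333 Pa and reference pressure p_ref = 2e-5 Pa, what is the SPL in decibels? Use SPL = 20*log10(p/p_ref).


p / p_ref = 19.333 / 2e-5 = 966650
SPL = 20 * log10(966650) = 119.71 dB


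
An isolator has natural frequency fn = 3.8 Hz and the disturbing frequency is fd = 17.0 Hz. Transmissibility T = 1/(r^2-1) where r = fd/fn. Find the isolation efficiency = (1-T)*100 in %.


r = 17.0 / 3.8 = 4.47368
r^2 - 1 = 4.47368^2 - 1 = 19.0138
T = 1/19.0138 = 0.0525934
Efficiency = (1 - 0.0525934)*100 = 94.741 %


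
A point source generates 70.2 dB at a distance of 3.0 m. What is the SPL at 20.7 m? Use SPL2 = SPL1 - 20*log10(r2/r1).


r2/r1 = 20.7/3.0 = 6.9
Correction = 20*log10(6.9) = 16.777 dB
SPL2 = 70.2 - 16.777 = 53.423 dB


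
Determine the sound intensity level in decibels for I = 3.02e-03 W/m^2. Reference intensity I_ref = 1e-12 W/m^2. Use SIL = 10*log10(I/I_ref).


I / I_ref = 3.02e-03 / 1e-12 = 3.02e+09
SIL = 10 * log10(3.02e+09) = 94.8 dB


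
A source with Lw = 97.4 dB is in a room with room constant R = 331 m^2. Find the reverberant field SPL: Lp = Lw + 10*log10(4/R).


4/R = 4/331 = 0.0120846
Lp = 97.4 + 10*log10(0.0120846) = 78.222 dB


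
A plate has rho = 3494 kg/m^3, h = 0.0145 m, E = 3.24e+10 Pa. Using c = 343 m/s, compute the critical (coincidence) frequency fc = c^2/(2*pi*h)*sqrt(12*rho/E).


12*rho/E = 12*3494/3.24e+10 = 1.29407e-06
sqrt(12*rho/E) = sqrt(1.29407e-06) = 0.00113757
c^2/(2*pi*h) = 343^2/(2*pi*0.0145) = 1.29134e+06
fc = 1.29134e+06 * 0.00113757 = 1469 Hz


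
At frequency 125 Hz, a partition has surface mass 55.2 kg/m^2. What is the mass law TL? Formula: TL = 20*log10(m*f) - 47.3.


m * f = 55.2 * 125 = 6900
20*log10(6900) = 76.777 dB
TL = 76.777 - 47.3 = 29.477 dB


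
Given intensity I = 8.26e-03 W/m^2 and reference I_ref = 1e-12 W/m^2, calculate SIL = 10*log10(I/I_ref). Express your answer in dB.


I / I_ref = 8.26e-03 / 1e-12 = 8.26e+09
SIL = 10 * log10(8.26e+09) = 99.17 dB


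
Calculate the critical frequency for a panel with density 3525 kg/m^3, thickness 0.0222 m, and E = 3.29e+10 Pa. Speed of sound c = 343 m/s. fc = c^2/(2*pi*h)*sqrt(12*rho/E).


12*rho/E = 12*3525/3.29e+10 = 1.28571e-06
sqrt(12*rho/E) = sqrt(1.28571e-06) = 0.00113389
c^2/(2*pi*h) = 343^2/(2*pi*0.0222) = 843442
fc = 843442 * 0.00113389 = 956.37 Hz


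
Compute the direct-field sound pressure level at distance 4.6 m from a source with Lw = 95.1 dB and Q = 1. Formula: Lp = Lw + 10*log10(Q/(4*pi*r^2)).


4*pi*r^2 = 4*pi*4.6^2 = 265.904 m^2
Q / (4*pi*r^2) = 1 / 265.904 = 0.00376076
Lp = 95.1 + 10*log10(0.00376076) = 70.853 dB


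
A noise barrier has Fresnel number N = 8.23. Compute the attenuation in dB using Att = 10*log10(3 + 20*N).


3 + 20*N = 3 + 20*8.23 = 167.6
Att = 10*log10(167.6) = 22.243 dB


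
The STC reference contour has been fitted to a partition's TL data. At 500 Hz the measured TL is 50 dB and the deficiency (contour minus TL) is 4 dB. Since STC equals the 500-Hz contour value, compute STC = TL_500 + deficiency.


By ASTM E413, STC = value of the fitted reference contour at 500 Hz.
Contour value at 500 Hz = TL_500 + deficiency = 50 + 4 = 54
STC = 54


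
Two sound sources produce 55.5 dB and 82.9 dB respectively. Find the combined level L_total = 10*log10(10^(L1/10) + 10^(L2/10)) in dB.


10^(55.5/10) = 354813
10^(82.9/10) = 1.94984e+08
Sum = 354813 + 1.94984e+08 = 1.95339e+08
L_total = 10*log10(1.95339e+08) = 82.908 dB


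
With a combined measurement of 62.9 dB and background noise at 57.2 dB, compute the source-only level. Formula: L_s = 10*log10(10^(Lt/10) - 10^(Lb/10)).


10^(62.9/10) = 1.94984e+06
10^(57.2/10) = 524807
Difference = 1.94984e+06 - 524807 = 1.42503e+06
L_source = 10*log10(1.42503e+06) = 61.538 dB


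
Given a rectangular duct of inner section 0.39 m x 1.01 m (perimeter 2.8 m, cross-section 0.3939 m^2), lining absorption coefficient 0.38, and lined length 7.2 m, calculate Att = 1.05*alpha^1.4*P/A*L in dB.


alpha^1.4 = 0.38^1.4 = 0.258046
Attenuation rate = 1.05 * alpha^1.4 * P / A
= 1.05 * 0.258046 * 2.8 / 0.3939 = 1.92601 dB/m
Total Att = 1.92601 * 7.2 = 13.867 dB


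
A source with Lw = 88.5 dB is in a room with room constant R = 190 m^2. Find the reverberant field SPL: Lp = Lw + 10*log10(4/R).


4/R = 4/190 = 0.0210526
Lp = 88.5 + 10*log10(0.0210526) = 71.733 dB


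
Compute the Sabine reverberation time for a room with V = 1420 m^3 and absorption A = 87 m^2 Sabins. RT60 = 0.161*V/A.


RT60 = 0.161 * 1420 / 87 = 2.6278 s


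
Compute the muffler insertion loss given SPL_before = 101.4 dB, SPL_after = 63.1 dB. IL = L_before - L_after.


Insertion loss = SPL without muffler - SPL with muffler
IL = 101.4 - 63.1 = 38.3 dB


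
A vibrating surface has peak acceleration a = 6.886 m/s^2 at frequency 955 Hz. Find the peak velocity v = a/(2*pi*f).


omega = 2*pi*f = 2*pi*955 = 6000.44 rad/s
v = a / omega = 6.886 / 6000.44 = 0.0011476 m/s


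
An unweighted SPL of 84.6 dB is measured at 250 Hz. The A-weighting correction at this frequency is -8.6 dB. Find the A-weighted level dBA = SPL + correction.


A-weighting table: 250 Hz -> -8.6 dB correction
SPL_A = SPL + correction = 84.6 + (-8.6) = 76 dBA


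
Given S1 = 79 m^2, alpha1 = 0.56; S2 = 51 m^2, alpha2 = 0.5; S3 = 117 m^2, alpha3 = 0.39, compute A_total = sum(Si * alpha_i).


79 * 0.56 = 44.24
51 * 0.5 = 25.5
117 * 0.39 = 45.63
A_total = 44.24 + 25.5 + 45.63 = 115.37 m^2


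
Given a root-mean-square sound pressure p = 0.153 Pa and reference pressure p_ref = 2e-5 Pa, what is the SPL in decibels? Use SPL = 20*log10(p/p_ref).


p / p_ref = 0.153 / 2e-5 = 7650
SPL = 20 * log10(7650) = 77.673 dB


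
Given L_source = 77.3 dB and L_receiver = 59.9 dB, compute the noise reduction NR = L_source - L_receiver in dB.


NR = L_source - L_receiver (difference between source and receiving room levels)
NR = 77.3 - 59.9 = 17.4 dB


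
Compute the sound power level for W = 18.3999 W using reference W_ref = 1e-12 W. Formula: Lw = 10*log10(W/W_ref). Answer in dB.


W / W_ref = 18.3999 / 1e-12 = 1.83999e+13
Lw = 10 * log10(1.83999e+13) = 132.65 dB


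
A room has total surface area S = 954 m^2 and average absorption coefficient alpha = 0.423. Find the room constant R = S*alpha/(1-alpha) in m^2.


R = 954 * 0.423 / (1 - 0.423) = 699.38 m^2


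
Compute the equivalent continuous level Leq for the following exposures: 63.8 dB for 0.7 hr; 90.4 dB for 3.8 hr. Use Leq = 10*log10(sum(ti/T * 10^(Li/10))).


T_total = 0.7 + 3.8 = 4.5 hr
(0.7/4.5) * 10^(63.8/10) = 373152
(3.8/4.5) * 10^(90.4/10) = 9.25915e+08
Sum = 373152 + 9.25915e+08 = 9.26288e+08
Leq = 10*log10(9.26288e+08) = 89.667 dB


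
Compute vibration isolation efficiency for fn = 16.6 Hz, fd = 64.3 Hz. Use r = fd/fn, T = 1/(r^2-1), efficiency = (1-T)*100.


r = 64.3 / 16.6 = 3.87349
r^2 - 1 = 3.87349^2 - 1 = 14.0039
T = 1/14.0039 = 0.0714087
Efficiency = (1 - 0.0714087)*100 = 92.859 %


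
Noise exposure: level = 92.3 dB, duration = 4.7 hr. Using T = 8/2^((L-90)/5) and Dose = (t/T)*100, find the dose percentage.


T_allowed = 8 / 2^((92.3 - 90)/5) = 5.81589 hr
Dose = 4.7 / 5.81589 * 100 = 80.813 %


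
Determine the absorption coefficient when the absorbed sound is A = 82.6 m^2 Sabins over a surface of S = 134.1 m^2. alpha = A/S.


Absorption coefficient = absorbed power / incident power
alpha = A / S = 82.6 / 134.1 = 0.61596


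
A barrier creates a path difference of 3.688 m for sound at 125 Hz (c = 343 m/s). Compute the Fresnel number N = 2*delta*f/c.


N = 2*delta*f/c = 2*delta/lambda, where lambda = c/f
lambda = 343 / 125 = 2.744 m
N = 2 * 3.688 / 2.744 = 2.688


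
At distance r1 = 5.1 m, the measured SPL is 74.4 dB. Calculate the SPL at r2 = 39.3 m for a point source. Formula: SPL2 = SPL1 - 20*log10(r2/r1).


r2/r1 = 39.3/5.1 = 7.70588
Correction = 20*log10(7.70588) = 17.7364 dB
SPL2 = 74.4 - 17.7364 = 56.664 dB


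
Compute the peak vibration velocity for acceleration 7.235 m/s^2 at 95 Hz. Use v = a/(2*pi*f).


omega = 2*pi*f = 2*pi*95 = 596.903 rad/s
v = a / omega = 7.235 / 596.903 = 0.012121 m/s


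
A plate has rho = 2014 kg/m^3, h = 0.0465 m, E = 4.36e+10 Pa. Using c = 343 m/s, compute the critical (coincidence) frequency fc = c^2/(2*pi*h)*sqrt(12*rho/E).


12*rho/E = 12*2014/4.36e+10 = 5.54312e-07
sqrt(12*rho/E) = sqrt(5.54312e-07) = 0.000744521
c^2/(2*pi*h) = 343^2/(2*pi*0.0465) = 402676
fc = 402676 * 0.000744521 = 299.8 Hz


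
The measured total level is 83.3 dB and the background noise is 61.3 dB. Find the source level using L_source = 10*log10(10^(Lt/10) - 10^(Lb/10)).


10^(83.3/10) = 2.13796e+08
10^(61.3/10) = 1.34896e+06
Difference = 2.13796e+08 - 1.34896e+06 = 2.12447e+08
L_source = 10*log10(2.12447e+08) = 83.273 dB


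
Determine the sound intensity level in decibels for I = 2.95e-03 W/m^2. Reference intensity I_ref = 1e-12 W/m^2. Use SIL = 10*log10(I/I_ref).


I / I_ref = 2.95e-03 / 1e-12 = 2.95e+09
SIL = 10 * log10(2.95e+09) = 94.698 dB


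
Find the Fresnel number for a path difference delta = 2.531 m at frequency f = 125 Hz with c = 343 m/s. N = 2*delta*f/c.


N = 2*delta*f/c = 2*delta/lambda, where lambda = c/f
lambda = 343 / 125 = 2.744 m
N = 2 * 2.531 / 2.744 = 1.8448


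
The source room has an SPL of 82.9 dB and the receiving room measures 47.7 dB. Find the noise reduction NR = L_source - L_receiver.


NR = L_source - L_receiver (difference between source and receiving room levels)
NR = 82.9 - 47.7 = 35.2 dB


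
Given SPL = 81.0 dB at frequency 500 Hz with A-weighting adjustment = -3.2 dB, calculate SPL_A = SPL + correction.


A-weighting table: 500 Hz -> -3.2 dB correction
SPL_A = SPL + correction = 81.0 + (-3.2) = 77.8 dBA


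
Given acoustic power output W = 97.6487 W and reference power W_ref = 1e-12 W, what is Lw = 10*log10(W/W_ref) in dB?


W / W_ref = 97.6487 / 1e-12 = 9.76487e+13
Lw = 10 * log10(9.76487e+13) = 139.9 dB


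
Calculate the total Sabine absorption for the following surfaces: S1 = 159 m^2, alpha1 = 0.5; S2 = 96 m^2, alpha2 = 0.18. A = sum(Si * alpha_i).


159 * 0.5 = 79.5
96 * 0.18 = 17.28
A_total = 79.5 + 17.28 = 96.78 m^2


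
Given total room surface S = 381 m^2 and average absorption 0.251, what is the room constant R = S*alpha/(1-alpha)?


R = 381 * 0.251 / (1 - 0.251) = 127.68 m^2


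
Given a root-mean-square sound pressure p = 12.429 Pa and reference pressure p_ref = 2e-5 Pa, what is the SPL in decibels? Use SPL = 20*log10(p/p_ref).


p / p_ref = 12.429 / 2e-5 = 621450
SPL = 20 * log10(621450) = 115.87 dB


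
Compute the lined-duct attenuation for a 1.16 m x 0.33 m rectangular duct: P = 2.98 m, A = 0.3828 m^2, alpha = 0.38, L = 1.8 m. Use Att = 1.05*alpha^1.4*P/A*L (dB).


alpha^1.4 = 0.38^1.4 = 0.258046
Attenuation rate = 1.05 * alpha^1.4 * P / A
= 1.05 * 0.258046 * 2.98 / 0.3828 = 2.10926 dB/m
Total Att = 2.10926 * 1.8 = 3.7967 dB


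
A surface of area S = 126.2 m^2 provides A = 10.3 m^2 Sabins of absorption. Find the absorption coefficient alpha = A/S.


Absorption coefficient = absorbed power / incident power
alpha = A / S = 10.3 / 126.2 = 0.081616


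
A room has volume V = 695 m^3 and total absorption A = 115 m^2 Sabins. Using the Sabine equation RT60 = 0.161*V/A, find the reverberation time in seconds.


RT60 = 0.161 * 695 / 115 = 0.973 s


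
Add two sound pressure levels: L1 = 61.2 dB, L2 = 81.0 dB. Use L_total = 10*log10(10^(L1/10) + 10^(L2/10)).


10^(61.2/10) = 1.31826e+06
10^(81.0/10) = 1.25893e+08
Sum = 1.31826e+06 + 1.25893e+08 = 1.27211e+08
L_total = 10*log10(1.27211e+08) = 81.045 dB


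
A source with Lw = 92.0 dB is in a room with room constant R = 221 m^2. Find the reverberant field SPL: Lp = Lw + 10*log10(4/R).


4/R = 4/221 = 0.0180995
Lp = 92.0 + 10*log10(0.0180995) = 74.577 dB


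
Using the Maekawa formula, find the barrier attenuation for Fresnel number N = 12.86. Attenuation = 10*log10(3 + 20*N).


3 + 20*N = 3 + 20*12.86 = 260.2
Att = 10*log10(260.2) = 24.153 dB


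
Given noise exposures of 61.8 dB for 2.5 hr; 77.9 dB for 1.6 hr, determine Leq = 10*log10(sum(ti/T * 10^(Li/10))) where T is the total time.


T_total = 2.5 + 1.6 = 4.1 hr
(2.5/4.1) * 10^(61.8/10) = 922903
(1.6/4.1) * 10^(77.9/10) = 2.40622e+07
Sum = 922903 + 2.40622e+07 = 2.49851e+07
Leq = 10*log10(2.49851e+07) = 73.977 dB


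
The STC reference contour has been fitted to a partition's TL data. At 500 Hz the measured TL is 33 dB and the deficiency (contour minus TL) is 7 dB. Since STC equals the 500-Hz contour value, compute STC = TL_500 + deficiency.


By ASTM E413, STC = value of the fitted reference contour at 500 Hz.
Contour value at 500 Hz = TL_500 + deficiency = 33 + 7 = 40
STC = 40


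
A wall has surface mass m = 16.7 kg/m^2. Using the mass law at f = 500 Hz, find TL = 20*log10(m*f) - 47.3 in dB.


m * f = 16.7 * 500 = 8350
20*log10(8350) = 78.4337 dB
TL = 78.4337 - 47.3 = 31.134 dB


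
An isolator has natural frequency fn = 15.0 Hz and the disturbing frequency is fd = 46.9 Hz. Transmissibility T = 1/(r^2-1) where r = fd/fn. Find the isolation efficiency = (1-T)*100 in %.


r = 46.9 / 15.0 = 3.12667
r^2 - 1 = 3.12667^2 - 1 = 8.77607
T = 1/8.77607 = 0.113946
Efficiency = (1 - 0.113946)*100 = 88.605 %


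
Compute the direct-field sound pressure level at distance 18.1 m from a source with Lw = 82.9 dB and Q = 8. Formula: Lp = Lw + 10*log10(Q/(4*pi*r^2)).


4*pi*r^2 = 4*pi*18.1^2 = 4116.87 m^2
Q / (4*pi*r^2) = 8 / 4116.87 = 0.00194322
Lp = 82.9 + 10*log10(0.00194322) = 55.785 dB


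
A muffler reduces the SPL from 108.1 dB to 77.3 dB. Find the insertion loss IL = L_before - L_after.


Insertion loss = SPL without muffler - SPL with muffler
IL = 108.1 - 77.3 = 30.8 dB


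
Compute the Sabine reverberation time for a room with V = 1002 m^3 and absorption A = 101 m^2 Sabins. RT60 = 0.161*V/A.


RT60 = 0.161 * 1002 / 101 = 1.5972 s


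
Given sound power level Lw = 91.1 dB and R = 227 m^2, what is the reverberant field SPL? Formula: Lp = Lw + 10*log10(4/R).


4/R = 4/227 = 0.0176211
Lp = 91.1 + 10*log10(0.0176211) = 73.56 dB


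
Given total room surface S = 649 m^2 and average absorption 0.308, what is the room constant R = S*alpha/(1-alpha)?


R = 649 * 0.308 / (1 - 0.308) = 288.86 m^2


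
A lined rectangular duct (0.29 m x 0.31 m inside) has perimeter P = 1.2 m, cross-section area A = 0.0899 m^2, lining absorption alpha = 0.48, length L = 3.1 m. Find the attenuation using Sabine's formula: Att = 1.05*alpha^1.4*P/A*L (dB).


alpha^1.4 = 0.48^1.4 = 0.35788
Attenuation rate = 1.05 * alpha^1.4 * P / A
= 1.05 * 0.35788 * 1.2 / 0.0899 = 5.01589 dB/m
Total Att = 5.01589 * 3.1 = 15.549 dB


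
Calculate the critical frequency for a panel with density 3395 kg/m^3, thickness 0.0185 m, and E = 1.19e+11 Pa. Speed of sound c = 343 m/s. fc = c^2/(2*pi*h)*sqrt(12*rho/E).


12*rho/E = 12*3395/1.19e+11 = 3.42353e-07
sqrt(12*rho/E) = sqrt(3.42353e-07) = 0.000585109
c^2/(2*pi*h) = 343^2/(2*pi*0.0185) = 1.01213e+06
fc = 1.01213e+06 * 0.000585109 = 592.21 Hz


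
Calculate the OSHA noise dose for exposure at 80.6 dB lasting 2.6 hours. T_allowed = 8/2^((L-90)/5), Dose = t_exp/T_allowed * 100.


T_allowed = 8 / 2^((80.6 - 90)/5) = 29.446 hr
Dose = 2.6 / 29.446 * 100 = 8.8297 %


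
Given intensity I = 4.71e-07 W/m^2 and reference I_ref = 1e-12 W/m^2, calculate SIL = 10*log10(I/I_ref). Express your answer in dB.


I / I_ref = 4.71e-07 / 1e-12 = 471000
SIL = 10 * log10(471000) = 56.73 dB


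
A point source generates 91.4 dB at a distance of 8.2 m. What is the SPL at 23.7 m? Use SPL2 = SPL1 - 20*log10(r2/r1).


r2/r1 = 23.7/8.2 = 2.89024
Correction = 20*log10(2.89024) = 9.21868 dB
SPL2 = 91.4 - 9.21868 = 82.181 dB


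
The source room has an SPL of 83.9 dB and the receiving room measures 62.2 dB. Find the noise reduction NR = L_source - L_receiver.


NR = L_source - L_receiver (difference between source and receiving room levels)
NR = 83.9 - 62.2 = 21.7 dB


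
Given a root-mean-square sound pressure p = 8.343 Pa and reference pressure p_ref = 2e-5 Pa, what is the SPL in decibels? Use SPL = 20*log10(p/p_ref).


p / p_ref = 8.343 / 2e-5 = 417150
SPL = 20 * log10(417150) = 112.41 dB


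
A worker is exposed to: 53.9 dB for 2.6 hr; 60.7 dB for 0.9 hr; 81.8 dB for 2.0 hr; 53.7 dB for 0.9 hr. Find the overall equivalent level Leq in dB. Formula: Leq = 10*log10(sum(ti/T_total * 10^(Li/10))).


T_total = 2.6 + 0.9 + 2.0 + 0.9 = 6.4 hr
(2.6/6.4) * 10^(53.9/10) = 99722.5
(0.9/6.4) * 10^(60.7/10) = 165220
(2.0/6.4) * 10^(81.8/10) = 4.72988e+07
(0.9/6.4) * 10^(53.7/10) = 32965.7
Sum = 99722.5 + 165220 + 4.72988e+07 + 32965.7 = 4.75967e+07
Leq = 10*log10(4.75967e+07) = 76.776 dB


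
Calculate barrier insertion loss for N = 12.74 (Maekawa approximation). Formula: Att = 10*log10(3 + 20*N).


3 + 20*N = 3 + 20*12.74 = 257.8
Att = 10*log10(257.8) = 24.113 dB


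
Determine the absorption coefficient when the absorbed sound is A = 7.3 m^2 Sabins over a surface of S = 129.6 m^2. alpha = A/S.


Absorption coefficient = absorbed power / incident power
alpha = A / S = 7.3 / 129.6 = 0.056327


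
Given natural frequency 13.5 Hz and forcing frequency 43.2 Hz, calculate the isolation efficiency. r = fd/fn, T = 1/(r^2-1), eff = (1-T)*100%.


r = 43.2 / 13.5 = 3.2
r^2 - 1 = 3.2^2 - 1 = 9.24
T = 1/9.24 = 0.108225
Efficiency = (1 - 0.108225)*100 = 89.177 %


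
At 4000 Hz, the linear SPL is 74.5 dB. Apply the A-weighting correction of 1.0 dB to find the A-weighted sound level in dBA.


A-weighting table: 4000 Hz -> 1.0 dB correction
SPL_A = SPL + correction = 74.5 + (1.0) = 75.5 dBA


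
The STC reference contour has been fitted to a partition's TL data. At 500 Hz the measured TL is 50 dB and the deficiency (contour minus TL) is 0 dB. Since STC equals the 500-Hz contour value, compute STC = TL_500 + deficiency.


By ASTM E413, STC = value of the fitted reference contour at 500 Hz.
Contour value at 500 Hz = TL_500 + deficiency = 50 + 0 = 50
STC = 50


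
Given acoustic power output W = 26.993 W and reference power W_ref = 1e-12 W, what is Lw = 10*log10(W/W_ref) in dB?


W / W_ref = 26.993 / 1e-12 = 2.6993e+13
Lw = 10 * log10(2.6993e+13) = 134.31 dB


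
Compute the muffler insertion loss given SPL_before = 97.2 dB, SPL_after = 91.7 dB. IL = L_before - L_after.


Insertion loss = SPL without muffler - SPL with muffler
IL = 97.2 - 91.7 = 5.5 dB


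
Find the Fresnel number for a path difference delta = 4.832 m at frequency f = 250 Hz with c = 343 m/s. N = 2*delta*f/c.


N = 2*delta*f/c = 2*delta/lambda, where lambda = c/f
lambda = 343 / 250 = 1.372 m
N = 2 * 4.832 / 1.372 = 7.0437


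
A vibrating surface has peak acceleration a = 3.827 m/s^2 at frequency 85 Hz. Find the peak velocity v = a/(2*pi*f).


omega = 2*pi*f = 2*pi*85 = 534.071 rad/s
v = a / omega = 3.827 / 534.071 = 0.0071657 m/s


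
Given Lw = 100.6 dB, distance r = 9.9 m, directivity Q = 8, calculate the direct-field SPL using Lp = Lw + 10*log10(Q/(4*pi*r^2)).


4*pi*r^2 = 4*pi*9.9^2 = 1231.63 m^2
Q / (4*pi*r^2) = 8 / 1231.63 = 0.00649546
Lp = 100.6 + 10*log10(0.00649546) = 78.726 dB


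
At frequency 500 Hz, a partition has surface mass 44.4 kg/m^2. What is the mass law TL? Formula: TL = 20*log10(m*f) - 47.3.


m * f = 44.4 * 500 = 22200
20*log10(22200) = 86.9271 dB
TL = 86.9271 - 47.3 = 39.627 dB


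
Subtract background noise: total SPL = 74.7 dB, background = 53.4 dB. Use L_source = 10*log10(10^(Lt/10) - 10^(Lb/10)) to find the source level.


10^(74.7/10) = 2.95121e+07
10^(53.4/10) = 218776
Difference = 2.95121e+07 - 218776 = 2.92933e+07
L_source = 10*log10(2.92933e+07) = 74.668 dB


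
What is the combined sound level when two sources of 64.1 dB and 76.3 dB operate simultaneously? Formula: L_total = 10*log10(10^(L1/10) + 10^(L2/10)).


10^(64.1/10) = 2.5704e+06
10^(76.3/10) = 4.2658e+07
Sum = 2.5704e+06 + 4.2658e+07 = 4.52284e+07
L_total = 10*log10(4.52284e+07) = 76.554 dB


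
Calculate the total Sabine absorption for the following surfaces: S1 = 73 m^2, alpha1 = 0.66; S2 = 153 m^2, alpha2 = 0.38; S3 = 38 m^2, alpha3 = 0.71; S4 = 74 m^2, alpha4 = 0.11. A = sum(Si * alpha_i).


73 * 0.66 = 48.18
153 * 0.38 = 58.14
38 * 0.71 = 26.98
74 * 0.11 = 8.14
A_total = 48.18 + 58.14 + 26.98 + 8.14 = 141.44 m^2


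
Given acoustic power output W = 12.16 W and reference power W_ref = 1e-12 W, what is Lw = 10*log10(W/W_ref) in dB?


W / W_ref = 12.16 / 1e-12 = 1.216e+13
Lw = 10 * log10(1.216e+13) = 130.85 dB


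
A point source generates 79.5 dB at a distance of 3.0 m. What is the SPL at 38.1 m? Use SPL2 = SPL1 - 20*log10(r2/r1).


r2/r1 = 38.1/3.0 = 12.7
Correction = 20*log10(12.7) = 22.0761 dB
SPL2 = 79.5 - 22.0761 = 57.424 dB


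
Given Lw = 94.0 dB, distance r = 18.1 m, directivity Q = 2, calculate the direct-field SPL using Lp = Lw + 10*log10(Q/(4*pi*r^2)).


4*pi*r^2 = 4*pi*18.1^2 = 4116.87 m^2
Q / (4*pi*r^2) = 2 / 4116.87 = 0.000485806
Lp = 94.0 + 10*log10(0.000485806) = 60.865 dB


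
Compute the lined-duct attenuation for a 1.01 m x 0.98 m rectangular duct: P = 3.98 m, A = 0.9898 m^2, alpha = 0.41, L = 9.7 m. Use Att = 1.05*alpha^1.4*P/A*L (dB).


alpha^1.4 = 0.41^1.4 = 0.28701
Attenuation rate = 1.05 * alpha^1.4 * P / A
= 1.05 * 0.28701 * 3.98 / 0.9898 = 1.21177 dB/m
Total Att = 1.21177 * 9.7 = 11.754 dB


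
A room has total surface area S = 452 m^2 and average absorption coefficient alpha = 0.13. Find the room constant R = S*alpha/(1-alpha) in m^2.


R = 452 * 0.13 / (1 - 0.13) = 67.54 m^2


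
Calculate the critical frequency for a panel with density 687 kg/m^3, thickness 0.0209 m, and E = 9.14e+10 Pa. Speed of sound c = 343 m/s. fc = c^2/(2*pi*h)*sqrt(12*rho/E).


12*rho/E = 12*687/9.14e+10 = 9.01969e-08
sqrt(12*rho/E) = sqrt(9.01969e-08) = 0.000300328
c^2/(2*pi*h) = 343^2/(2*pi*0.0209) = 895905
fc = 895905 * 0.000300328 = 269.07 Hz


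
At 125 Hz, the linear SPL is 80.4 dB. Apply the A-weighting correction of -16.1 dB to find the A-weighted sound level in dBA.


A-weighting table: 125 Hz -> -16.1 dB correction
SPL_A = SPL + correction = 80.4 + (-16.1) = 64.3 dBA


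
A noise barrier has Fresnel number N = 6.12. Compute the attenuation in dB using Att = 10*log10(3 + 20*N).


3 + 20*N = 3 + 20*6.12 = 125.4
Att = 10*log10(125.4) = 20.983 dB


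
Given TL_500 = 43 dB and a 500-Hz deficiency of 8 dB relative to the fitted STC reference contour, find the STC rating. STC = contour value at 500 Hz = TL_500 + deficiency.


By ASTM E413, STC = value of the fitted reference contour at 500 Hz.
Contour value at 500 Hz = TL_500 + deficiency = 43 + 8 = 51
STC = 51


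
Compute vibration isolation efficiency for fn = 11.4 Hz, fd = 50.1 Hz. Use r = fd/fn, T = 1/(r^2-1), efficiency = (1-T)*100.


r = 50.1 / 11.4 = 4.39474
r^2 - 1 = 4.39474^2 - 1 = 18.3137
T = 1/18.3137 = 0.0546039
Efficiency = (1 - 0.0546039)*100 = 94.54 %


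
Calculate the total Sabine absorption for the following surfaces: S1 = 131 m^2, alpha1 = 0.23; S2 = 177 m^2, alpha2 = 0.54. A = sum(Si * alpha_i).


131 * 0.23 = 30.13
177 * 0.54 = 95.58
A_total = 30.13 + 95.58 = 125.71 m^2


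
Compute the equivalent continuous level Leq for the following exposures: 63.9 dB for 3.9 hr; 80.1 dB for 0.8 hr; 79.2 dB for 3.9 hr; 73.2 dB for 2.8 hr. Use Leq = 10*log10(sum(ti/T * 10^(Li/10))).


T_total = 3.9 + 0.8 + 3.9 + 2.8 = 11.4 hr
(3.9/11.4) * 10^(63.9/10) = 839769
(0.8/11.4) * 10^(80.1/10) = 7.181e+06
(3.9/11.4) * 10^(79.2/10) = 2.84551e+07
(2.8/11.4) * 10^(73.2/10) = 5.1316e+06
Sum = 839769 + 7.181e+06 + 2.84551e+07 + 5.1316e+06 = 4.16075e+07
Leq = 10*log10(4.16075e+07) = 76.192 dB
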